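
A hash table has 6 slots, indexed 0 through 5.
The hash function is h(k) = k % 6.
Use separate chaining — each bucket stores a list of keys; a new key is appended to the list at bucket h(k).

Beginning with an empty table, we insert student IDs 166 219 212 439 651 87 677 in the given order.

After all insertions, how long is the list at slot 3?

166 → bucket 4
219 → bucket 3
212 → bucket 2
439 → bucket 1
651 → bucket 3 (collision)
87 → bucket 3 (collision)
677 → bucket 5
Final buckets:
0: ∅
1: 439
2: 212
3: 219 -> 651 -> 87
4: 166
5: 677

3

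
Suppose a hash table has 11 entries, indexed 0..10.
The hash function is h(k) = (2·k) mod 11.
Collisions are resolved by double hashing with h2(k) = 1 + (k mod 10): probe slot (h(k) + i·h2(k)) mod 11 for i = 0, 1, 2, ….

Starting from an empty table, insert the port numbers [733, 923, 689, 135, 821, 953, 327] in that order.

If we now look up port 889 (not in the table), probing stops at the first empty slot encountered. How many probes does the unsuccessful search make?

4

733: h=3 -> slot 3
923: h=9 -> slot 9
689: h=3, h2=10, probe 3,2 -> slot 2
135: h=6 -> slot 6
821: h=3, h2=2, probe 3,5 -> slot 5
953: h=3, h2=4, probe 3,7 -> slot 7
327: h=5, h2=8, probe 5,2,10 -> slot 10
Table: [-, -, 689, 733, -, 821, 135, 953, -, 923, 327]
Lookup 889: h=7, h2=10, probe 7,6,5,4 → slot 4 empty, not found.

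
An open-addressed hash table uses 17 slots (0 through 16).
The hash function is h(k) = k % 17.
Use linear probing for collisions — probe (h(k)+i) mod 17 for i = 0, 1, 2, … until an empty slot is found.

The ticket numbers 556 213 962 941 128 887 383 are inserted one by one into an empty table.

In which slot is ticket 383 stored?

13

556 hashes to 12; slot 12 is free -> place at 12.
213 hashes to 9; slot 9 is free -> place at 9.
962 hashes to 10; slot 10 is free -> place at 10.
941 hashes to 6; slot 6 is free -> place at 6.
128 hashes to 9; 9,10 taken -> place at 11.
887 hashes to 3; slot 3 is free -> place at 3.
383 hashes to 9; 9,10,11,12 taken -> place at 13.
Table: [_, _, _, 887, _, _, 941, _, _, 213, 962, 128, 556, 383, _, _, _]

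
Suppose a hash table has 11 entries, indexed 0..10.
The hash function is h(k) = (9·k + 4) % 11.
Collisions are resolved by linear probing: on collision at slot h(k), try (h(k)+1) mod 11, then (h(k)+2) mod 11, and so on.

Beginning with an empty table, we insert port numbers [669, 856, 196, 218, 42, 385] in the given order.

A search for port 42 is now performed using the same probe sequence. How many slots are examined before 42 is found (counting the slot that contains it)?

5

Insert 669: h=8, slot 8 empty -> index 8.
Insert 856: h=8, slot 8 occupied -> index 9.
Insert 196: h=8, slots 8,9 occupied -> index 10.
Insert 218: h=8, slots 8,9,10 occupied -> index 0.
Insert 42: h=8, slots 8,9,10,0 occupied -> index 1.
Insert 385: h=4, slot 4 empty -> index 4.
Table: [218, 42, —, —, 385, —, —, —, 669, 856, 196]
Lookup 42: h=8, probe 8,9,10,0,1 → found at 1.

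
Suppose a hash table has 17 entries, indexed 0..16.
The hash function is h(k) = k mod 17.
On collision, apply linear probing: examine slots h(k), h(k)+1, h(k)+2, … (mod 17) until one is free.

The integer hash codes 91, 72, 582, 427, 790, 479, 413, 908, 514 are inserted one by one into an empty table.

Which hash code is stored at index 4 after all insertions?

72

91 hashes to 6; slot 6 is free → place at 6.
72 hashes to 4; slot 4 is free → place at 4.
582 hashes to 4; 4 taken → place at 5.
427 hashes to 2; slot 2 is free → place at 2.
790 hashes to 8; slot 8 is free → place at 8.
479 hashes to 3; slot 3 is free → place at 3.
413 hashes to 5; 5,6 taken → place at 7.
908 hashes to 7; 7,8 taken → place at 9.
514 hashes to 4; 4,5,6,7,8,9 taken → place at 10.
Table: [—, —, 427, 479, 72, 582, 91, 413, 790, 908, 514, —, —, —, —, —, —]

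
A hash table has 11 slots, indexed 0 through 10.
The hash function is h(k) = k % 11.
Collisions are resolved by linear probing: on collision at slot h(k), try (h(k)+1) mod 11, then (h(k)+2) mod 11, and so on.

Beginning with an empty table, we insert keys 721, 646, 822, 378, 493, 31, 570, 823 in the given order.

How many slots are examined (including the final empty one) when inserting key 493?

2

721 hashes to 6; slot 6 is free -> place at 6.
646 hashes to 8; slot 8 is free -> place at 8.
822 hashes to 8; 8 taken -> place at 9.
378 hashes to 4; slot 4 is free -> place at 4.
493 hashes to 9; 9 taken -> place at 10.
31 hashes to 9; 9,10 taken -> place at 0.
570 hashes to 9; 9,10,0 taken -> place at 1.
823 hashes to 9; 9,10,0,1 taken -> place at 2.
Table: [31, 570, 823, ∅, 378, ∅, 721, ∅, 646, 822, 493]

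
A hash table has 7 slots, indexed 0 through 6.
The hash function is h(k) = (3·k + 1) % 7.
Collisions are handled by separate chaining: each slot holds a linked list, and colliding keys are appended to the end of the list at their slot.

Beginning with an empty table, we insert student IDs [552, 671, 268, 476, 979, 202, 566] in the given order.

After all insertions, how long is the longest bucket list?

Insert 552: h=5, bucket 5 empty -> new chain.
Insert 671: h=5, bucket 5 nonempty -> append to chain.
Insert 268: h=0, bucket 0 empty -> new chain.
Insert 476: h=1, bucket 1 empty -> new chain.
Insert 979: h=5, bucket 5 nonempty -> append to chain.
Insert 202: h=5, bucket 5 nonempty -> append to chain.
Insert 566: h=5, bucket 5 nonempty -> append to chain.
Final buckets:
0: 268
1: 476
2: —
3: —
4: —
5: 552 -> 671 -> 979 -> 202 -> 566
6: —

5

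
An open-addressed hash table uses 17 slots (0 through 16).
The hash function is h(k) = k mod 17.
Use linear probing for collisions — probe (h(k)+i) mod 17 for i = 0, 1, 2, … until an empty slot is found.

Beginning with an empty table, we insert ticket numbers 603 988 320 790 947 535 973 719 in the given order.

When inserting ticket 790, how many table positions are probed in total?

Insert 603: h=8, slot 8 empty => index 8.
Insert 988: h=2, slot 2 empty => index 2.
Insert 320: h=14, slot 14 empty => index 14.
Insert 790: h=8, slot 8 occupied => index 9.
Insert 947: h=12, slot 12 empty => index 12.
Insert 535: h=8, slots 8,9 occupied => index 10.
Insert 973: h=4, slot 4 empty => index 4.
Insert 719: h=5, slot 5 empty => index 5.
Table: [-, -, 988, -, 973, 719, -, -, 603, 790, 535, -, 947, -, 320, -, -]

2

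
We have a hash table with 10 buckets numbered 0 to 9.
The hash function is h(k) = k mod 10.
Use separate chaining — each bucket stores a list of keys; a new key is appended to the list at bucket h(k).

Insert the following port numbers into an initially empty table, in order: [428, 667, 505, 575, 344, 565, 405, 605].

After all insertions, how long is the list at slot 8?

Insert 428: h=8, bucket 8 empty → new chain.
Insert 667: h=7, bucket 7 empty → new chain.
Insert 505: h=5, bucket 5 empty → new chain.
Insert 575: h=5, bucket 5 nonempty → append to chain.
Insert 344: h=4, bucket 4 empty → new chain.
Insert 565: h=5, bucket 5 nonempty → append to chain.
Insert 405: h=5, bucket 5 nonempty → append to chain.
Insert 605: h=5, bucket 5 nonempty → append to chain.
Final buckets:
0: -
1: -
2: -
3: -
4: 344
5: 505 -> 575 -> 565 -> 405 -> 605
6: -
7: 667
8: 428
9: -

1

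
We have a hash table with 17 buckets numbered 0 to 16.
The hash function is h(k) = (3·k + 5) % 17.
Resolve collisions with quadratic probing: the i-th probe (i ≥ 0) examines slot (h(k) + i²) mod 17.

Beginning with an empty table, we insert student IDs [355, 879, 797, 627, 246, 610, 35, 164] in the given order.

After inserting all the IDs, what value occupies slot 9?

35

355 hashes to 16; slot 16 is free => place at 16.
879 hashes to 7; slot 7 is free => place at 7.
797 hashes to 16; 16 taken => place at 0.
627 hashes to 16; 16,0 taken => place at 3.
246 hashes to 12; slot 12 is free => place at 12.
610 hashes to 16; 16,0,3 taken => place at 8.
35 hashes to 8; 8 taken => place at 9.
164 hashes to 4; slot 4 is free => place at 4.
Table: [797, -, -, 627, 164, -, -, 879, 610, 35, -, -, 246, -, -, -, 355]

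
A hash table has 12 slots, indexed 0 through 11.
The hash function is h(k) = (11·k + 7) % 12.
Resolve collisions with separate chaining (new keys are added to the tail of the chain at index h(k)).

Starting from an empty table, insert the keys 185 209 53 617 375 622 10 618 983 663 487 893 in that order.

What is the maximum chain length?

5

Insert 185: h=2, bucket 2 empty -> new chain.
Insert 209: h=2, bucket 2 nonempty -> append to chain.
Insert 53: h=2, bucket 2 nonempty -> append to chain.
Insert 617: h=2, bucket 2 nonempty -> append to chain.
Insert 375: h=4, bucket 4 empty -> new chain.
Insert 622: h=9, bucket 9 empty -> new chain.
Insert 10: h=9, bucket 9 nonempty -> append to chain.
Insert 618: h=1, bucket 1 empty -> new chain.
Insert 983: h=8, bucket 8 empty -> new chain.
Insert 663: h=4, bucket 4 nonempty -> append to chain.
Insert 487: h=0, bucket 0 empty -> new chain.
Insert 893: h=2, bucket 2 nonempty -> append to chain.
Final buckets:
0: 487
1: 618
2: 185 -> 209 -> 53 -> 617 -> 893
3: ∅
4: 375 -> 663
5: ∅
6: ∅
7: ∅
8: 983
9: 622 -> 10
10: ∅
11: ∅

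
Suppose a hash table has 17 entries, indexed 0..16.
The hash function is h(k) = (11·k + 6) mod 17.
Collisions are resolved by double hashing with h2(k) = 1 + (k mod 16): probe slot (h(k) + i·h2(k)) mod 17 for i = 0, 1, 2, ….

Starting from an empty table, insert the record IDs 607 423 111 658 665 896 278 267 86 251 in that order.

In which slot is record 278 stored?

8

Insert 607: h=2, slot 2 empty → index 2.
Insert 423: h=1, slot 1 empty → index 1.
Insert 111: h=3, slot 3 empty → index 3.
Insert 658: h=2, h2=3, slot 2 occupied → index 5.
Insert 665: h=11, slot 11 empty → index 11.
Insert 896: h=2, h2=1, slots 2,3 occupied → index 4.
Insert 278: h=4, h2=7, slots 4,11,1 occupied → index 8.
Insert 267: h=2, h2=12, slot 2 occupied → index 14.
Insert 86: h=0, slot 0 empty → index 0.
Insert 251: h=13, slot 13 empty → index 13.
Table: [86, 423, 607, 111, 896, 658, _, _, 278, _, _, 665, _, 251, 267, _, _]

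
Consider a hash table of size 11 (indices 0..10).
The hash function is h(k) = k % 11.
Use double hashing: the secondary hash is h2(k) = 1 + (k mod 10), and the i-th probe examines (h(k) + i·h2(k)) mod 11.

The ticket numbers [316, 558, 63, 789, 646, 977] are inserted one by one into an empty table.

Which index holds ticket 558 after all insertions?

6

316: h=8 -> slot 8
558: h=8, h2=9, probe 8,6 -> slot 6
63: h=8, h2=4, probe 8,1 -> slot 1
789: h=8, h2=10, probe 8,7 -> slot 7
646: h=8, h2=7, probe 8,4 -> slot 4
977: h=9 -> slot 9
Table: [-, 63, -, -, 646, -, 558, 789, 316, 977, -]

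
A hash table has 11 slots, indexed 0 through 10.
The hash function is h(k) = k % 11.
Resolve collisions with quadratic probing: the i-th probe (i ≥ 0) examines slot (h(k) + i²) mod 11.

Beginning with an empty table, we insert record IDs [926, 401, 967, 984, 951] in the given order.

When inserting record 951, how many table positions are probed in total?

3

Insert 926: h=2, slot 2 empty -> index 2.
Insert 401: h=5, slot 5 empty -> index 5.
Insert 967: h=10, slot 10 empty -> index 10.
Insert 984: h=5, slot 5 occupied -> index 6.
Insert 951: h=5, slots 5,6 occupied -> index 9.
Table: [_, _, 926, _, _, 401, 984, _, _, 951, 967]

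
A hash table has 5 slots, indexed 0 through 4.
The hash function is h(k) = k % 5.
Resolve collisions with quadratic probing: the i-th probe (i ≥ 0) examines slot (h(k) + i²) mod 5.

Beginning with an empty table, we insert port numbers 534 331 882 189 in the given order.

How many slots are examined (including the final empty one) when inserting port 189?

2

Insert 534: h=4, slot 4 empty -> index 4.
Insert 331: h=1, slot 1 empty -> index 1.
Insert 882: h=2, slot 2 empty -> index 2.
Insert 189: h=4, slot 4 occupied -> index 0.
Table: [189, 331, 882, -, 534]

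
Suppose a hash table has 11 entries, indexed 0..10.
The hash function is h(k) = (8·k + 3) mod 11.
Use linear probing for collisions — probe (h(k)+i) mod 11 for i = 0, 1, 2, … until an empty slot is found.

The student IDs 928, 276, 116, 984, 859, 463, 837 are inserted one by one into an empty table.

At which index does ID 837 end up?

928 hashes to 2; slot 2 is free → place at 2.
276 hashes to 0; slot 0 is free → place at 0.
116 hashes to 7; slot 7 is free → place at 7.
984 hashes to 10; slot 10 is free → place at 10.
859 hashes to 0; 0 taken → place at 1.
463 hashes to 0; 0,1,2 taken → place at 3.
837 hashes to 0; 0,1,2,3 taken → place at 4.
Table: [276, 859, 928, 463, 837, -, -, 116, -, -, 984]

4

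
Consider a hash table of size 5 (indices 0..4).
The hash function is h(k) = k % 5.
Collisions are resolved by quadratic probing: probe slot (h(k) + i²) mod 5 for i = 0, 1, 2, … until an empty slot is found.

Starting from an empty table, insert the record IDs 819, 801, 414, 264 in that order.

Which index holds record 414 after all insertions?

0

Insert 819: h=4, slot 4 empty -> index 4.
Insert 801: h=1, slot 1 empty -> index 1.
Insert 414: h=4, slot 4 occupied -> index 0.
Insert 264: h=4, slots 4,0 occupied -> index 3.
Table: [414, 801, ∅, 264, 819]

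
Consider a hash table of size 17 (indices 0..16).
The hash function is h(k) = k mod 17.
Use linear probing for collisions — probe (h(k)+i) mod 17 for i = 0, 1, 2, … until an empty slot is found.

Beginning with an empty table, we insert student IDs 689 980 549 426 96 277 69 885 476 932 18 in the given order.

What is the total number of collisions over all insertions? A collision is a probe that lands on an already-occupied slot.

8

689: h=9 -> slot 9
980: h=11 -> slot 11
549: h=5 -> slot 5
426: h=1 -> slot 1
96: h=11, probe 11,12 -> slot 12
277: h=5, probe 5,6 -> slot 6
69: h=1, probe 1,2 -> slot 2
885: h=1, probe 1,2,3 -> slot 3
476: h=0 -> slot 0
932: h=14 -> slot 14
18: h=1, probe 1,2,3,4 -> slot 4
Table: [476, 426, 69, 885, 18, 549, 277, _, _, 689, _, 980, 96, _, 932, _, _]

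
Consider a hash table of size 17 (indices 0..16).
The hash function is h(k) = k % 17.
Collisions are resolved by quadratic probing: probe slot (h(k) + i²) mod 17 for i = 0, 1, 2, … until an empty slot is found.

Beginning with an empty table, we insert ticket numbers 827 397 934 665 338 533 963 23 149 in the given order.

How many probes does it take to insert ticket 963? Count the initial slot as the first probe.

2

827: h=11 => slot 11
397: h=6 => slot 6
934: h=16 => slot 16
665: h=2 => slot 2
338: h=15 => slot 15
533: h=6, probe 6,7 => slot 7
963: h=11, probe 11,12 => slot 12
23: h=6, probe 6,7,10 => slot 10
149: h=13 => slot 13
Table: [_, _, 665, _, _, _, 397, 533, _, _, 23, 827, 963, 149, _, 338, 934]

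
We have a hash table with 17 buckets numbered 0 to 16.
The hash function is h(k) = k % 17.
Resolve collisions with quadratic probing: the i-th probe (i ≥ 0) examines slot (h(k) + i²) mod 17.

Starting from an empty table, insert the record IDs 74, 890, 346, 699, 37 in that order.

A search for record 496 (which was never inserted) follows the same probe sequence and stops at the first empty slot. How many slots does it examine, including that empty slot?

2

74 hashes to 6; slot 6 is free → place at 6.
890 hashes to 6; 6 taken → place at 7.
346 hashes to 6; 6,7 taken → place at 10.
699 hashes to 2; slot 2 is free → place at 2.
37 hashes to 3; slot 3 is free → place at 3.
Table: [-, -, 699, 37, -, -, 74, 890, -, -, 346, -, -, -, -, -, -]
Lookup 496: h=3, probe 3,4 → slot 4 empty, not found.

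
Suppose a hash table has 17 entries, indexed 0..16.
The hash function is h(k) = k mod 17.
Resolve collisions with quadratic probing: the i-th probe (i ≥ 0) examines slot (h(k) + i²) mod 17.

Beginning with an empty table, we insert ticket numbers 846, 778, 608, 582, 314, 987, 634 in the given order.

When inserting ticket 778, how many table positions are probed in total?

846 hashes to 13; slot 13 is free → place at 13.
778 hashes to 13; 13 taken → place at 14.
608 hashes to 13; 13,14 taken → place at 0.
582 hashes to 4; slot 4 is free → place at 4.
314 hashes to 8; slot 8 is free → place at 8.
987 hashes to 1; slot 1 is free → place at 1.
634 hashes to 5; slot 5 is free → place at 5.
Table: [608, 987, ., ., 582, 634, ., ., 314, ., ., ., ., 846, 778, ., .]

2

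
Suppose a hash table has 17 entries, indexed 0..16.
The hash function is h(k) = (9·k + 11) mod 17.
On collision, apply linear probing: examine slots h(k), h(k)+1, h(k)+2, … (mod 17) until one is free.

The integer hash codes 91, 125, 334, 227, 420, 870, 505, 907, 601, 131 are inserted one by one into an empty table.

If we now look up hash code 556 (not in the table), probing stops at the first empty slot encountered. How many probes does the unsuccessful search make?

7

91: h=14 => slot 14
125: h=14, probe 14,15 => slot 15
334: h=8 => slot 8
227: h=14, probe 14,15,16 => slot 16
420: h=0 => slot 0
870: h=4 => slot 4
505: h=0, probe 0,1 => slot 1
907: h=14, probe 14,15,16,0,1,2 => slot 2
601: h=14, probe 14,15,16,0,1,2,3 => slot 3
131: h=0, probe 0,1,2,3,4,5 => slot 5
Table: [420, 505, 907, 601, 870, 131, ∅, ∅, 334, ∅, ∅, ∅, ∅, ∅, 91, 125, 227]
Lookup 556: h=0, probe 0,1,2,3,4,5,6 → slot 6 empty, not found.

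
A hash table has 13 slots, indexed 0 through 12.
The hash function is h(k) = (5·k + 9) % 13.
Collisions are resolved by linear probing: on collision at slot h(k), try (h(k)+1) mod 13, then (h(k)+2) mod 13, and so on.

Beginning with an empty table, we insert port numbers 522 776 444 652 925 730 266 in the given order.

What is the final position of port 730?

10

522 hashes to 6; slot 6 is free → place at 6.
776 hashes to 2; slot 2 is free → place at 2.
444 hashes to 6; 6 taken → place at 7.
652 hashes to 6; 6,7 taken → place at 8.
925 hashes to 6; 6,7,8 taken → place at 9.
730 hashes to 6; 6,7,8,9 taken → place at 10.
266 hashes to 0; slot 0 is free → place at 0.
Table: [266, —, 776, —, —, —, 522, 444, 652, 925, 730, —, —]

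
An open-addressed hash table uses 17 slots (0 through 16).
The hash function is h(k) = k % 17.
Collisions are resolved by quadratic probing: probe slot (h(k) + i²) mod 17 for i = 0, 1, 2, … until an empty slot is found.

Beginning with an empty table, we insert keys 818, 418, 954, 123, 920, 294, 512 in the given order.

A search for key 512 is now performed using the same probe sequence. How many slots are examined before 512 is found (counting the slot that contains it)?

4

818: h=2 => slot 2
418: h=10 => slot 10
954: h=2, probe 2,3 => slot 3
123: h=4 => slot 4
920: h=2, probe 2,3,6 => slot 6
294: h=5 => slot 5
512: h=2, probe 2,3,6,11 => slot 11
Table: [., ., 818, 954, 123, 294, 920, ., ., ., 418, 512, ., ., ., ., .]
Lookup 512: h=2, probe 2,3,6,11 → found at 11.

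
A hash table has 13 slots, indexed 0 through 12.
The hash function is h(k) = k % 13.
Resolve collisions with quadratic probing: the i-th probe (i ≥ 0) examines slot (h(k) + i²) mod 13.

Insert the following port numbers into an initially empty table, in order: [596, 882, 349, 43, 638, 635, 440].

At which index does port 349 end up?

2

Insert 596: h=11, slot 11 empty -> index 11.
Insert 882: h=11, slot 11 occupied -> index 12.
Insert 349: h=11, slots 11,12 occupied -> index 2.
Insert 43: h=4, slot 4 empty -> index 4.
Insert 638: h=1, slot 1 empty -> index 1.
Insert 635: h=11, slots 11,12,2 occupied -> index 7.
Insert 440: h=11, slots 11,12,2,7,1 occupied -> index 10.
Table: [_, 638, 349, _, 43, _, _, 635, _, _, 440, 596, 882]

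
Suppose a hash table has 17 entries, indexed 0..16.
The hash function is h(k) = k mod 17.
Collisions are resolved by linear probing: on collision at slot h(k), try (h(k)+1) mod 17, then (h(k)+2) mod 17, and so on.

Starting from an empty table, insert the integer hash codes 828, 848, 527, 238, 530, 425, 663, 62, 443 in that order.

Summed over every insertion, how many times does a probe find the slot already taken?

828: h=12 → slot 12
848: h=15 → slot 15
527: h=0 → slot 0
238: h=0, probe 0,1 → slot 1
530: h=3 → slot 3
425: h=0, probe 0,1,2 → slot 2
663: h=0, probe 0,1,2,3,4 → slot 4
62: h=11 → slot 11
443: h=1, probe 1,2,3,4,5 → slot 5
Table: [527, 238, 425, 530, 663, 443, -, -, -, -, -, 62, 828, -, -, 848, -]

11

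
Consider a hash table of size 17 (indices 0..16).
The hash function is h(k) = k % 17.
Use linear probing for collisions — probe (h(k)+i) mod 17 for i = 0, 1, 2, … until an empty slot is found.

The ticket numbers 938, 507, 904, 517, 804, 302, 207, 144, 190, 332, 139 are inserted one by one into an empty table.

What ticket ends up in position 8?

938: h=3 → slot 3
507: h=14 → slot 14
904: h=3, probe 3,4 → slot 4
517: h=7 → slot 7
804: h=5 → slot 5
302: h=13 → slot 13
207: h=3, probe 3,4,5,6 → slot 6
144: h=8 → slot 8
190: h=3, probe 3,4,5,6,7,8,9 → slot 9
332: h=9, probe 9,10 → slot 10
139: h=3, probe 3,4,5,6,7,8,9,10,11 → slot 11
Table: [∅, ∅, ∅, 938, 904, 804, 207, 517, 144, 190, 332, 139, ∅, 302, 507, ∅, ∅]

144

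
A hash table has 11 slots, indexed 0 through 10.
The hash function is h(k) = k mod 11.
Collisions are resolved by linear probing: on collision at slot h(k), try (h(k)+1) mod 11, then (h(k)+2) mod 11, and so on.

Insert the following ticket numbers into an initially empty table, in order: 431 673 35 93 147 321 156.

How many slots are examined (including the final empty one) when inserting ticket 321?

431 hashes to 2; slot 2 is free → place at 2.
673 hashes to 2; 2 taken → place at 3.
35 hashes to 2; 2,3 taken → place at 4.
93 hashes to 5; slot 5 is free → place at 5.
147 hashes to 4; 4,5 taken → place at 6.
321 hashes to 2; 2,3,4,5,6 taken → place at 7.
156 hashes to 2; 2,3,4,5,6,7 taken → place at 8.
Table: [—, —, 431, 673, 35, 93, 147, 321, 156, —, —]

6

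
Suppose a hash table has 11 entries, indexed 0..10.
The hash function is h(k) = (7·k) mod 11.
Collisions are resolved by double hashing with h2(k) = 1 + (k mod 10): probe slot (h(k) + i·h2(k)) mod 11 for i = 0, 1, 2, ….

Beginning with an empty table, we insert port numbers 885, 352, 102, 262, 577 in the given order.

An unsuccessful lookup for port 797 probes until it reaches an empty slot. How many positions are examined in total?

Insert 885: h=2, slot 2 empty -> index 2.
Insert 352: h=0, slot 0 empty -> index 0.
Insert 102: h=10, slot 10 empty -> index 10.
Insert 262: h=8, slot 8 empty -> index 8.
Insert 577: h=2, h2=8, slots 2,10 occupied -> index 7.
Table: [352, _, 885, _, _, _, _, 577, 262, _, 102]
Lookup 797: h=2, h2=8, probe 2,10,7,4 → slot 4 empty, not found.

4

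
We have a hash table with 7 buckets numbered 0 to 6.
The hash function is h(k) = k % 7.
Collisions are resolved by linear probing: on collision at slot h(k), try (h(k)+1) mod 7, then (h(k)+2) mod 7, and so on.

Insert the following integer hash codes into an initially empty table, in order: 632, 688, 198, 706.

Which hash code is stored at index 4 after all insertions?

198

Insert 632: h=2, slot 2 empty => index 2.
Insert 688: h=2, slot 2 occupied => index 3.
Insert 198: h=2, slots 2,3 occupied => index 4.
Insert 706: h=6, slot 6 empty => index 6.
Table: [-, -, 632, 688, 198, -, 706]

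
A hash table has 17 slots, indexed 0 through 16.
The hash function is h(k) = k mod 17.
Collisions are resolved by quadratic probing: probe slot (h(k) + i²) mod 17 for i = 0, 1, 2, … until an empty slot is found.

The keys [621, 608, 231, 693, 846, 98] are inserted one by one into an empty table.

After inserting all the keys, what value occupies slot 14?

693

621: h=9 -> slot 9
608: h=13 -> slot 13
231: h=10 -> slot 10
693: h=13, probe 13,14 -> slot 14
846: h=13, probe 13,14,0 -> slot 0
98: h=13, probe 13,14,0,5 -> slot 5
Table: [846, _, _, _, _, 98, _, _, _, 621, 231, _, _, 608, 693, _, _]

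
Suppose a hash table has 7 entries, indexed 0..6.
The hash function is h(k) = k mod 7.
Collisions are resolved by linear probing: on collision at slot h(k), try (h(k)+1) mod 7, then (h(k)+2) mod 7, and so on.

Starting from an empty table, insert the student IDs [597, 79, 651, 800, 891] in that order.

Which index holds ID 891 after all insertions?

5

Insert 597: h=2, slot 2 empty -> index 2.
Insert 79: h=2, slot 2 occupied -> index 3.
Insert 651: h=0, slot 0 empty -> index 0.
Insert 800: h=2, slots 2,3 occupied -> index 4.
Insert 891: h=2, slots 2,3,4 occupied -> index 5.
Table: [651, -, 597, 79, 800, 891, -]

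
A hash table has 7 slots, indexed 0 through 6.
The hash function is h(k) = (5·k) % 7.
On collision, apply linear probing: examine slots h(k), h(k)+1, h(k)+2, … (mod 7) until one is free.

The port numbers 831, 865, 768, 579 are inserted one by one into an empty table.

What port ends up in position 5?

768

831: h=4 => slot 4
865: h=6 => slot 6
768: h=4, probe 4,5 => slot 5
579: h=4, probe 4,5,6,0 => slot 0
Table: [579, —, —, —, 831, 768, 865]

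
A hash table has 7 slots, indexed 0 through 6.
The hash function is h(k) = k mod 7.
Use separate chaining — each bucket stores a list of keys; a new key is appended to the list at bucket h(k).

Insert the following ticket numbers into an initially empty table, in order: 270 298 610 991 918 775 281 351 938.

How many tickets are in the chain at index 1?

Insert 270: h=4, bucket 4 empty -> new chain.
Insert 298: h=4, bucket 4 nonempty -> append to chain.
Insert 610: h=1, bucket 1 empty -> new chain.
Insert 991: h=4, bucket 4 nonempty -> append to chain.
Insert 918: h=1, bucket 1 nonempty -> append to chain.
Insert 775: h=5, bucket 5 empty -> new chain.
Insert 281: h=1, bucket 1 nonempty -> append to chain.
Insert 351: h=1, bucket 1 nonempty -> append to chain.
Insert 938: h=0, bucket 0 empty -> new chain.
Final buckets:
0: 938
1: 610 -> 918 -> 281 -> 351
2: —
3: —
4: 270 -> 298 -> 991
5: 775
6: —

4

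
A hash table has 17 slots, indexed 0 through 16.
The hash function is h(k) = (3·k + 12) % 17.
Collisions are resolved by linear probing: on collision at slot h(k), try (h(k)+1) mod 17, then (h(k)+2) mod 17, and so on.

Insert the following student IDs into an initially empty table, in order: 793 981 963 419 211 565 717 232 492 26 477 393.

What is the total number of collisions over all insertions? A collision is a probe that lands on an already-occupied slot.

9

Insert 793: h=11, slot 11 empty => index 11.
Insert 981: h=14, slot 14 empty => index 14.
Insert 963: h=11, slot 11 occupied => index 12.
Insert 419: h=11, slots 11,12 occupied => index 13.
Insert 211: h=16, slot 16 empty => index 16.
Insert 565: h=7, slot 7 empty => index 7.
Insert 717: h=4, slot 4 empty => index 4.
Insert 232: h=11, slots 11,12,13,14 occupied => index 15.
Insert 492: h=9, slot 9 empty => index 9.
Insert 26: h=5, slot 5 empty => index 5.
Insert 477: h=15, slots 15,16 occupied => index 0.
Insert 393: h=1, slot 1 empty => index 1.
Table: [477, 393, —, —, 717, 26, —, 565, —, 492, —, 793, 963, 419, 981, 232, 211]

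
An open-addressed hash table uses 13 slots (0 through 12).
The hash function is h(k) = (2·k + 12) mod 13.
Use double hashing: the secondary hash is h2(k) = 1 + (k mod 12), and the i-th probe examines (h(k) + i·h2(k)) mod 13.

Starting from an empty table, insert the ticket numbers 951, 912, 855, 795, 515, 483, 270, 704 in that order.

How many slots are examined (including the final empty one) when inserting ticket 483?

951 hashes to 3; slot 3 is free -> place at 3.
912 hashes to 3, h2=1; 3 taken -> place at 4.
855 hashes to 6; slot 6 is free -> place at 6.
795 hashes to 3, h2=4; 3 taken -> place at 7.
515 hashes to 2; slot 2 is free -> place at 2.
483 hashes to 3, h2=4; 3,7 taken -> place at 11.
270 hashes to 6, h2=7; 6 taken -> place at 0.
704 hashes to 3, h2=9; 3 taken -> place at 12.
Table: [270, ∅, 515, 951, 912, ∅, 855, 795, ∅, ∅, ∅, 483, 704]

3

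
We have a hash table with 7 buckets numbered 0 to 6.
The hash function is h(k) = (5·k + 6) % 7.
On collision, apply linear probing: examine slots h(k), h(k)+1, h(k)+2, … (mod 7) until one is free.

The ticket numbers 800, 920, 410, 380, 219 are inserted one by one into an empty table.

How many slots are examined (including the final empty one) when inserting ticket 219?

800 hashes to 2; slot 2 is free -> place at 2.
920 hashes to 0; slot 0 is free -> place at 0.
410 hashes to 5; slot 5 is free -> place at 5.
380 hashes to 2; 2 taken -> place at 3.
219 hashes to 2; 2,3 taken -> place at 4.
Table: [920, ., 800, 380, 219, 410, .]

3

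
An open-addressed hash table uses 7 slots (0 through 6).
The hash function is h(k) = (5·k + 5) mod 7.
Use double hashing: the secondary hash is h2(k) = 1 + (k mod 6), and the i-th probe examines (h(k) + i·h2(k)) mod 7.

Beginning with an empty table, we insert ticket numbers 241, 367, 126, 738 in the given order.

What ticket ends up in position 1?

367

241: h=6 -> slot 6
367: h=6, h2=2, probe 6,1 -> slot 1
126: h=5 -> slot 5
738: h=6, h2=1, probe 6,0 -> slot 0
Table: [738, 367, ., ., ., 126, 241]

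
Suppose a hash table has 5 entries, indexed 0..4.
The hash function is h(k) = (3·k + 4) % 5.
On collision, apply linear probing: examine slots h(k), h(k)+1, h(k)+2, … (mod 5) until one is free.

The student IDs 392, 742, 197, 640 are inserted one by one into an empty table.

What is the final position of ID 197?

2

392 hashes to 0; slot 0 is free => place at 0.
742 hashes to 0; 0 taken => place at 1.
197 hashes to 0; 0,1 taken => place at 2.
640 hashes to 4; slot 4 is free => place at 4.
Table: [392, 742, 197, —, 640]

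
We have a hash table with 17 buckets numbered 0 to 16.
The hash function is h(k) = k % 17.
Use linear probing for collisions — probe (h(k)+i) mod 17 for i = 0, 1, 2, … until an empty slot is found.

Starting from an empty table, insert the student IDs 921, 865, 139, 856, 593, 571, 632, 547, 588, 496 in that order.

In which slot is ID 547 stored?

921 hashes to 3; slot 3 is free → place at 3.
865 hashes to 15; slot 15 is free → place at 15.
139 hashes to 3; 3 taken → place at 4.
856 hashes to 6; slot 6 is free → place at 6.
593 hashes to 15; 15 taken → place at 16.
571 hashes to 10; slot 10 is free → place at 10.
632 hashes to 3; 3,4 taken → place at 5.
547 hashes to 3; 3,4,5,6 taken → place at 7.
588 hashes to 10; 10 taken → place at 11.
496 hashes to 3; 3,4,5,6,7 taken → place at 8.
Table: [∅, ∅, ∅, 921, 139, 632, 856, 547, 496, ∅, 571, 588, ∅, ∅, ∅, 865, 593]

7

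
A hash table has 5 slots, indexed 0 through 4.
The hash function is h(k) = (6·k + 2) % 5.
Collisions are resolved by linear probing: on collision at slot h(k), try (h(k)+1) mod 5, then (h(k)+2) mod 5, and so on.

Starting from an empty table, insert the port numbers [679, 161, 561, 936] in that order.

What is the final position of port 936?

Insert 679: h=1, slot 1 empty → index 1.
Insert 161: h=3, slot 3 empty → index 3.
Insert 561: h=3, slot 3 occupied → index 4.
Insert 936: h=3, slots 3,4 occupied → index 0.
Table: [936, 679, ., 161, 561]

0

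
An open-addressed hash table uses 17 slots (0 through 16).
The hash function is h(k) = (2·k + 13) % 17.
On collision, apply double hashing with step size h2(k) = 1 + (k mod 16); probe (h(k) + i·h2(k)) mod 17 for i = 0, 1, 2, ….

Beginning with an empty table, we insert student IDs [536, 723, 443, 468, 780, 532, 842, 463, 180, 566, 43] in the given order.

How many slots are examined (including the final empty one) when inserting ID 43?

5

536 hashes to 14; slot 14 is free => place at 14.
723 hashes to 14, h2=4; 14 taken => place at 1.
443 hashes to 15; slot 15 is free => place at 15.
468 hashes to 14, h2=5; 14 taken => place at 2.
780 hashes to 9; slot 9 is free => place at 9.
532 hashes to 6; slot 6 is free => place at 6.
842 hashes to 14, h2=11; 14 taken => place at 8.
463 hashes to 4; slot 4 is free => place at 4.
180 hashes to 16; slot 16 is free => place at 16.
566 hashes to 6, h2=7; 6 taken => place at 13.
43 hashes to 14, h2=12; 14,9,4,16 taken => place at 11.
Table: [∅, 723, 468, ∅, 463, ∅, 532, ∅, 842, 780, ∅, 43, ∅, 566, 536, 443, 180]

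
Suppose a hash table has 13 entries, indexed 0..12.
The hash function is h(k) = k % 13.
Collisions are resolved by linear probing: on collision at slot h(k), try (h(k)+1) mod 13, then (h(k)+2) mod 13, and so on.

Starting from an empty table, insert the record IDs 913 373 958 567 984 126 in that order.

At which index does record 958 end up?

10

Insert 913: h=3, slot 3 empty → index 3.
Insert 373: h=9, slot 9 empty → index 9.
Insert 958: h=9, slot 9 occupied → index 10.
Insert 567: h=8, slot 8 empty → index 8.
Insert 984: h=9, slots 9,10 occupied → index 11.
Insert 126: h=9, slots 9,10,11 occupied → index 12.
Table: [_, _, _, 913, _, _, _, _, 567, 373, 958, 984, 126]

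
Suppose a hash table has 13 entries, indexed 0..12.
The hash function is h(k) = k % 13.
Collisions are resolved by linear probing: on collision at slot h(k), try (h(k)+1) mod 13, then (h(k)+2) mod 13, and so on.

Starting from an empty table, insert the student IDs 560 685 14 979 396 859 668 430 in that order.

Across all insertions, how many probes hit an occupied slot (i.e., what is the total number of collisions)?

9

Insert 560: h=1, slot 1 empty => index 1.
Insert 685: h=9, slot 9 empty => index 9.
Insert 14: h=1, slot 1 occupied => index 2.
Insert 979: h=4, slot 4 empty => index 4.
Insert 396: h=6, slot 6 empty => index 6.
Insert 859: h=1, slots 1,2 occupied => index 3.
Insert 668: h=5, slot 5 empty => index 5.
Insert 430: h=1, slots 1,2,3,4,5,6 occupied => index 7.
Table: [_, 560, 14, 859, 979, 668, 396, 430, _, 685, _, _, _]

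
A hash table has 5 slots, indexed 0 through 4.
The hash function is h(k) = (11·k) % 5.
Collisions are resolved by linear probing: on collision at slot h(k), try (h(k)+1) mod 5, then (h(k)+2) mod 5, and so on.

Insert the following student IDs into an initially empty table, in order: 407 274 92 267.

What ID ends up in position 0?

Insert 407: h=2, slot 2 empty => index 2.
Insert 274: h=4, slot 4 empty => index 4.
Insert 92: h=2, slot 2 occupied => index 3.
Insert 267: h=2, slots 2,3,4 occupied => index 0.
Table: [267, -, 407, 92, 274]

267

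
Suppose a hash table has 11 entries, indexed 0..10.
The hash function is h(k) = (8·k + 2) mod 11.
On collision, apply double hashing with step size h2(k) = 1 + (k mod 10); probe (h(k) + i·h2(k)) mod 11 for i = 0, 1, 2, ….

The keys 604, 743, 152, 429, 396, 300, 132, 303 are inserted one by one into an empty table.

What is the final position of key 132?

604: h=5 -> slot 5
743: h=6 -> slot 6
152: h=8 -> slot 8
429: h=2 -> slot 2
396: h=2, h2=7, probe 2,9 -> slot 9
300: h=4 -> slot 4
132: h=2, h2=3, probe 2,5,8,0 -> slot 0
303: h=6, h2=4, probe 6,10 -> slot 10
Table: [132, ., 429, ., 300, 604, 743, ., 152, 396, 303]

0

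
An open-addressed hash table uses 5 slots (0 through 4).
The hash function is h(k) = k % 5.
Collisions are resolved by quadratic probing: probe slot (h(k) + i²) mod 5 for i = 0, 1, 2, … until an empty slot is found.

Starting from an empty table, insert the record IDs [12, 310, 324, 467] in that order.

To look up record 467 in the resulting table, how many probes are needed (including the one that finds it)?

12: h=2 -> slot 2
310: h=0 -> slot 0
324: h=4 -> slot 4
467: h=2, probe 2,3 -> slot 3
Table: [310, ∅, 12, 467, 324]
Lookup 467: h=2, probe 2,3 → found at 3.

2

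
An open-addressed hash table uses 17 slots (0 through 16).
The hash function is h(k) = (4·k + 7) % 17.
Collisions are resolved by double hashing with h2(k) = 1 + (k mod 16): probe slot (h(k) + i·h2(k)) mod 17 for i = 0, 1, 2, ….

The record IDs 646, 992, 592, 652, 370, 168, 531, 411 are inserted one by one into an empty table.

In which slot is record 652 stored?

10

646 hashes to 7; slot 7 is free => place at 7.
992 hashes to 14; slot 14 is free => place at 14.
592 hashes to 12; slot 12 is free => place at 12.
652 hashes to 14, h2=13; 14 taken => place at 10.
370 hashes to 8; slot 8 is free => place at 8.
168 hashes to 16; slot 16 is free => place at 16.
531 hashes to 6; slot 6 is free => place at 6.
411 hashes to 2; slot 2 is free => place at 2.
Table: [∅, ∅, 411, ∅, ∅, ∅, 531, 646, 370, ∅, 652, ∅, 592, ∅, 992, ∅, 168]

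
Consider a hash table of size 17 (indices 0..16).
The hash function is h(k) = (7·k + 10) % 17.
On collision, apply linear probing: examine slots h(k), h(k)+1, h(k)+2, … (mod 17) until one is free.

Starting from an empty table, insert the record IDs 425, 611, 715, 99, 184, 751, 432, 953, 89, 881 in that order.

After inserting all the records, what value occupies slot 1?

953

425 hashes to 10; slot 10 is free => place at 10.
611 hashes to 3; slot 3 is free => place at 3.
715 hashes to 0; slot 0 is free => place at 0.
99 hashes to 6; slot 6 is free => place at 6.
184 hashes to 6; 6 taken => place at 7.
751 hashes to 14; slot 14 is free => place at 14.
432 hashes to 8; slot 8 is free => place at 8.
953 hashes to 0; 0 taken => place at 1.
89 hashes to 4; slot 4 is free => place at 4.
881 hashes to 6; 6,7,8 taken => place at 9.
Table: [715, 953, ∅, 611, 89, ∅, 99, 184, 432, 881, 425, ∅, ∅, ∅, 751, ∅, ∅]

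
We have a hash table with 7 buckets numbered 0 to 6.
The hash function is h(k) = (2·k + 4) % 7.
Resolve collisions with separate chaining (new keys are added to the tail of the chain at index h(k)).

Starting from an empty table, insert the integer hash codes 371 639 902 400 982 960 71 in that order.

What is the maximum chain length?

3

Insert 371: h=4, bucket 4 empty -> new chain.
Insert 639: h=1, bucket 1 empty -> new chain.
Insert 902: h=2, bucket 2 empty -> new chain.
Insert 400: h=6, bucket 6 empty -> new chain.
Insert 982: h=1, bucket 1 nonempty -> append to chain.
Insert 960: h=6, bucket 6 nonempty -> append to chain.
Insert 71: h=6, bucket 6 nonempty -> append to chain.
Final buckets:
0: ∅
1: 639 -> 982
2: 902
3: ∅
4: 371
5: ∅
6: 400 -> 960 -> 71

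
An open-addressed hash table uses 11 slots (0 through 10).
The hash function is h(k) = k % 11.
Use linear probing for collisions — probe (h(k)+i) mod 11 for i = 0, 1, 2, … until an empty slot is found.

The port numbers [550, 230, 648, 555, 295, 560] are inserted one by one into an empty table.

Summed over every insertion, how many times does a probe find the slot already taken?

550: h=0 → slot 0
230: h=10 → slot 10
648: h=10, probe 10,0,1 → slot 1
555: h=5 → slot 5
295: h=9 → slot 9
560: h=10, probe 10,0,1,2 → slot 2
Table: [550, 648, 560, ., ., 555, ., ., ., 295, 230]

5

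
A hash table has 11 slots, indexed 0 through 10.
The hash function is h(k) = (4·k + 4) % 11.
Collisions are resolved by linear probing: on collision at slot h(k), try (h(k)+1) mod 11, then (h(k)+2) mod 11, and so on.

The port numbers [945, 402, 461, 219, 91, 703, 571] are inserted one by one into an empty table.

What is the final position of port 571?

Insert 945: h=0, slot 0 empty => index 0.
Insert 402: h=6, slot 6 empty => index 6.
Insert 461: h=0, slot 0 occupied => index 1.
Insert 219: h=0, slots 0,1 occupied => index 2.
Insert 91: h=5, slot 5 empty => index 5.
Insert 703: h=0, slots 0,1,2 occupied => index 3.
Insert 571: h=0, slots 0,1,2,3 occupied => index 4.
Table: [945, 461, 219, 703, 571, 91, 402, ∅, ∅, ∅, ∅]

4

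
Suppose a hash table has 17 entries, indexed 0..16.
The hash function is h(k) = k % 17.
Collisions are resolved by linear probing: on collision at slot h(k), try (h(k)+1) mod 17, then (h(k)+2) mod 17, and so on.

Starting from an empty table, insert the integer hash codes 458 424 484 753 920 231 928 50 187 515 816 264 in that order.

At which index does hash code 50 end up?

1

458 hashes to 16; slot 16 is free => place at 16.
424 hashes to 16; 16 taken => place at 0.
484 hashes to 8; slot 8 is free => place at 8.
753 hashes to 5; slot 5 is free => place at 5.
920 hashes to 2; slot 2 is free => place at 2.
231 hashes to 10; slot 10 is free => place at 10.
928 hashes to 10; 10 taken => place at 11.
50 hashes to 16; 16,0 taken => place at 1.
187 hashes to 0; 0,1,2 taken => place at 3.
515 hashes to 5; 5 taken => place at 6.
816 hashes to 0; 0,1,2,3 taken => place at 4.
264 hashes to 9; slot 9 is free => place at 9.
Table: [424, 50, 920, 187, 816, 753, 515, —, 484, 264, 231, 928, —, —, —, —, 458]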